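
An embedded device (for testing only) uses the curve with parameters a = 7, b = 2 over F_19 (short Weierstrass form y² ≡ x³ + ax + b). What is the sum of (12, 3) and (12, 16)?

The two points share x = 12 and their y-coordinates satisfy 3 + 16 ≡ 0 (mod 19), so they are inverses. Their sum is O.

O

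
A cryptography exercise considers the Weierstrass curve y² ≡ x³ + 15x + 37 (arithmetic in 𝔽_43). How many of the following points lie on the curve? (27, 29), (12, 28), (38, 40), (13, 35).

(27, 29): 29² ≡ 24, rhs ≡ 1 → off.
(12, 28): 28² ≡ 10, rhs ≡ 10 → on.
(38, 40): 40² ≡ 9, rhs ≡ 9 → on.
(13, 35): 35² ≡ 21, rhs ≡ 21 → on.

3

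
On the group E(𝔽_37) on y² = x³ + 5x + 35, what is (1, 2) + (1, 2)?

tangent at (1, 2): λ = (3·1² + 5)/(2·2) ≡ 8/4. 4⁻¹ ≡ 28 (mod 37), so λ ≡ 8·28 ≡ 2.
  x = λ² - 1 - 1 = 4 - 2 ≡ 2; y = λ·(1 - 2) - 2 ≡ 33. → (2, 33)

(2, 33)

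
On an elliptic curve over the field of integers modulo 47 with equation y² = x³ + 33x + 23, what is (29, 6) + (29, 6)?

(3, 33)

tangent at (29, 6): λ = (3·29² + 33)/(2·6) ≡ 18/12. 12⁻¹ ≡ 4 (mod 47), so λ ≡ 18·4 ≡ 25.
  x = λ² - 29 - 29 = 625 - 58 ≡ 3; y = λ·(29 - 3) - 6 ≡ 33. → (3, 33)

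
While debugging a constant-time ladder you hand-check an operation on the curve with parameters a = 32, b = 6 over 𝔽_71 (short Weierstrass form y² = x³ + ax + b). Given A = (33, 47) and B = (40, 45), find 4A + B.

First 4A:
Double-and-add on 4 = (100)₂. Start with A = (33, 47) for the leading 1-bit.
double: tangent at (33, 47): λ = (3·33² + 32)/(2·47) ≡ 33/23. 23⁻¹ ≡ 34 (mod 71), so λ ≡ 33·34 ≡ 57.
  x = λ² - 33 - 33 = 3249 - 66 ≡ 59; y = λ·(33 - 59) - 47 ≡ 33. → (59, 33)
double: tangent at (59, 33): λ = (3·59² + 32)/(2·33) ≡ 38/66. 66⁻¹ ≡ 14 (mod 71), so λ ≡ 38·14 ≡ 35.
  x = λ² - 59 - 59 = 1225 - 118 ≡ 42; y = λ·(59 - 42) - 33 ≡ 65. → (42, 65)
4A = (42, 65).
Finally 4A + B:
(42, 65) + (40, 45). λ = (45 - 65)/(40 - 42) ≡ 51/69 mod 71. 69⁻¹ ≡ 35 (mod 71) since 69·35 = 2415 ≡ 1, so λ ≡ 10.
  x = λ² - 42 - 40 = 100 - 82 ≡ 18; y = λ·(42 - 18) - 65 ≡ 33. → (18, 33)

(18, 33)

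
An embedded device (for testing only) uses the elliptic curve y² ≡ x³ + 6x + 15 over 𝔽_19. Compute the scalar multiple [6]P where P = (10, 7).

Repeated addition: build up to 6P.
2P: tangent at (10, 7): λ = (3·10² + 6)/(2·7) ≡ 2/14. 14⁻¹ ≡ 15 (mod 19), so λ ≡ 2·15 ≡ 11.
  x = λ² - 10 - 10 = 121 - 20 ≡ 6; y = λ·(10 - 6) - 7 ≡ 18. → (6, 18)
3P: (6, 18) + (10, 7). λ = (7 - 18)/(10 - 6) ≡ 8/4 mod 19. 4⁻¹ ≡ 5 (mod 19), so λ ≡ 2.
  x = λ² - 6 - 10 = 4 - 16 ≡ 7; y = λ·(6 - 7) - 18 ≡ 18. → (7, 18)
4P: (7, 18) + (10, 7). λ = (7 - 18)/(10 - 7) ≡ 8/3 mod 19. 3⁻¹ ≡ 13 (mod 19) since 3·13 = 39 ≡ 1, so λ ≡ 9.
  x = λ² - 7 - 10 = 81 - 17 ≡ 7; y = λ·(7 - 7) - 18 ≡ 1. → (7, 1)
5P: (7, 1) + (10, 7). λ = (7 - 1)/(10 - 7) ≡ 6/3 mod 19. 3⁻¹ ≡ 13 (mod 19), so λ ≡ 2.
  x = λ² - 7 - 10 = 4 - 17 ≡ 6; y = λ·(7 - 6) - 1 ≡ 1. → (6, 1)
6P: (6, 1) + (10, 7). λ = (7 - 1)/(10 - 6) ≡ 6/4 mod 19. 4⁻¹ ≡ 5 (mod 19) since 4·5 = 20 ≡ 1, so λ ≡ 11.
  x = λ² - 6 - 10 = 121 - 16 ≡ 10; y = λ·(6 - 10) - 1 ≡ 12. → (10, 12)

(10, 12)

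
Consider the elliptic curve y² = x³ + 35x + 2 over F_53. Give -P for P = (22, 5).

-(22, 5) = (22, -5 mod 53) = (22, 48).

(22, 48)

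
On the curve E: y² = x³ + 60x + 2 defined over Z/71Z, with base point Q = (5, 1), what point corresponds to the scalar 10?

Repeated addition: build up to 10Q.
2Q: tangent at (5, 1): λ = (3·5² + 60)/(2·1) ≡ 64/2. 2⁻¹ ≡ 36 (mod 71) since 2·36 = 72 ≡ 1, so λ ≡ 64·36 ≡ 32.
  x = λ² - 5 - 5 = 1024 - 10 ≡ 20; y = λ·(5 - 20) - 1 ≡ 16. → (20, 16)
3Q: (20, 16) + (5, 1). λ = (1 - 16)/(5 - 20) ≡ 56/56 mod 71. 56⁻¹ ≡ 52 (mod 71), so λ ≡ 1.
  x = λ² - 20 - 5 = 1 - 25 ≡ 47; y = λ·(20 - 47) - 16 ≡ 28. → (47, 28)
4Q: (47, 28) + (5, 1). λ = (1 - 28)/(5 - 47) ≡ 44/29 mod 71. 29⁻¹ ≡ 49 (mod 71), so λ ≡ 26.
  x = λ² - 47 - 5 = 676 - 52 ≡ 56; y = λ·(47 - 56) - 28 ≡ 22. → (56, 22)
5Q: (56, 22) + (5, 1). λ = (1 - 22)/(5 - 56) ≡ 50/20 mod 71. 20⁻¹ ≡ 32 (mod 71), so λ ≡ 38.
  x = λ² - 56 - 5 = 1444 - 61 ≡ 34; y = λ·(56 - 34) - 22 ≡ 33. → (34, 33)
6Q: (34, 33) + (5, 1). λ = (1 - 33)/(5 - 34) ≡ 39/42 mod 71. 42⁻¹ ≡ 22 (mod 71), so λ ≡ 6.
  x = λ² - 34 - 5 = 36 - 39 ≡ 68; y = λ·(34 - 68) - 33 ≡ 47. → (68, 47)
7Q: (68, 47) + (5, 1). λ = (1 - 47)/(5 - 68) ≡ 25/8 mod 71. 8⁻¹ ≡ 9 (mod 71), so λ ≡ 12.
  x = λ² - 68 - 5 = 144 - 73 ≡ 0; y = λ·(68 - 0) - 47 ≡ 59. → (0, 59)
8Q: (0, 59) + (5, 1). λ = (1 - 59)/(5 - 0) ≡ 13/5 mod 71. 5⁻¹ ≡ 57 (mod 71) since 5·57 = 285 ≡ 1, so λ ≡ 31.
  x = λ² - 0 - 5 = 961 - 5 ≡ 33; y = λ·(0 - 33) - 59 ≡ 54. → (33, 54)
9Q: (33, 54) + (5, 1). λ = (1 - 54)/(5 - 33) ≡ 18/43 mod 71. 43⁻¹ ≡ 38 (mod 71) since 43·38 = 1634 ≡ 1, so λ ≡ 45.
  x = λ² - 33 - 5 = 2025 - 38 ≡ 70; y = λ·(33 - 70) - 54 ≡ 56. → (70, 56)
10Q: (70, 56) + (5, 1). λ = (1 - 56)/(5 - 70) ≡ 16/6 mod 71. 6⁻¹ ≡ 12 (mod 71) since 6·12 = 72 ≡ 1, so λ ≡ 50.
  x = λ² - 70 - 5 = 2500 - 75 ≡ 11; y = λ·(70 - 11) - 56 ≡ 54. → (11, 54)

(11, 54)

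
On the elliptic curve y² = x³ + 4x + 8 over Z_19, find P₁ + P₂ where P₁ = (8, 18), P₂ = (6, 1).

(6, 18)

(8, 18) + (6, 1). λ = (1 - 18)/(6 - 8) ≡ 2/17 mod 19. 17⁻¹ ≡ 9 (mod 19), so λ ≡ 18.
  x = λ² - 8 - 6 = 324 - 14 ≡ 6; y = λ·(8 - 6) - 18 ≡ 18. → (6, 18)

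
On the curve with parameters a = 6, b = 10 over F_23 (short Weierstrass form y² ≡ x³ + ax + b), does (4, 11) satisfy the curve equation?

yes

y² = 11² ≡ 6; x³ + 6x + 10 = 98 ≡ 6 (mod 23). 6 = 6.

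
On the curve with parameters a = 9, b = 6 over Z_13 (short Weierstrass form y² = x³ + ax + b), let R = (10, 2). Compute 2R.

tangent at (10, 2): λ = (3·10² + 9)/(2·2) ≡ 10/4. 4⁻¹ ≡ 10 (mod 13), so λ ≡ 10·10 ≡ 9.
  x = λ² - 10 - 10 = 81 - 20 ≡ 9; y = λ·(10 - 9) - 2 ≡ 7. → (9, 7)

(9, 7)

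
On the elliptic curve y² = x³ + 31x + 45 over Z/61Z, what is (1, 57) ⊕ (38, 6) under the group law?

(1, 57) + (38, 6). λ = (6 - 57)/(38 - 1) ≡ 10/37 mod 61. 37⁻¹ ≡ 33 (mod 61) since 37·33 = 1221 ≡ 1, so λ ≡ 25.
  x = λ² - 1 - 38 = 625 - 39 ≡ 37; y = λ·(1 - 37) - 57 ≡ 19. → (37, 19)

(37, 19)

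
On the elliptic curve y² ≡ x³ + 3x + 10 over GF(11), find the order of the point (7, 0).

2

2P: (7, 0) + (7, 0): same x and y₁ ≡ -y₂, so the sum is ∞.
2P = ∞, so the order is 2.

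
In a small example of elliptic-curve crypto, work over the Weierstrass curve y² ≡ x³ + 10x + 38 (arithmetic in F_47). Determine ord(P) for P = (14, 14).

3

2P: tangent at (14, 14): λ = (3·14² + 10)/(2·14) ≡ 34/28. 28⁻¹ ≡ 42 (mod 47) since 28·42 = 1176 ≡ 1, so λ ≡ 34·42 ≡ 18.
  x = λ² - 14 - 14 = 324 - 28 ≡ 14; y = λ·(14 - 14) - 14 ≡ 33. → (14, 33)
3P: (14, 33) + (14, 14): same x and y₁ ≡ -y₂, so the sum is ∞.
3P = ∞, so the order is 3.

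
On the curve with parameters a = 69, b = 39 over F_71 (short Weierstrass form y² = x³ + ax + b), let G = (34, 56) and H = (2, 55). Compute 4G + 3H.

(5, 56)

First 4G:
Double-and-add on 4 = (100)₂. Start with G = (34, 56) for the leading 1-bit.
double: tangent at (34, 56): λ = (3·34² + 69)/(2·56) ≡ 58/41. 41⁻¹ ≡ 26 (mod 71) since 41·26 = 1066 ≡ 1, so λ ≡ 58·26 ≡ 17.
  x = λ² - 34 - 34 = 289 - 68 ≡ 8; y = λ·(34 - 8) - 56 ≡ 31. → (8, 31)
double: tangent at (8, 31): λ = (3·8² + 69)/(2·31) ≡ 48/62. 62⁻¹ ≡ 63 (mod 71), so λ ≡ 48·63 ≡ 42.
  x = λ² - 8 - 8 = 1764 - 16 ≡ 44; y = λ·(8 - 44) - 31 ≡ 19. → (44, 19)
4G = (44, 19).
Next 3H:
Repeated addition: build up to 3H.
2H: tangent at (2, 55): λ = (3·2² + 69)/(2·55) ≡ 10/39. 39⁻¹ ≡ 51 (mod 71), so λ ≡ 10·51 ≡ 13.
  x = λ² - 2 - 2 = 169 - 4 ≡ 23; y = λ·(2 - 23) - 55 ≡ 27. → (23, 27)
3H: (23, 27) + (2, 55). λ = (55 - 27)/(2 - 23) ≡ 28/50 mod 71. 50⁻¹ ≡ 27 (mod 71) since 50·27 = 1350 ≡ 1, so λ ≡ 46.
  x = λ² - 23 - 2 = 2116 - 25 ≡ 32; y = λ·(23 - 32) - 27 ≡ 56. → (32, 56)
3H = (32, 56).
Finally 4G + 3H:
(44, 19) + (32, 56). λ = (56 - 19)/(32 - 44) ≡ 37/59 mod 71. 59⁻¹ ≡ 65 (mod 71) since 59·65 = 3835 ≡ 1, so λ ≡ 62.
  x = λ² - 44 - 32 = 3844 - 76 ≡ 5; y = λ·(44 - 5) - 19 ≡ 56. → (5, 56)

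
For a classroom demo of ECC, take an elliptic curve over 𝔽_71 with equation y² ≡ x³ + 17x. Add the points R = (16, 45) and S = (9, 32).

(16, 45) + (9, 32). λ = (32 - 45)/(9 - 16) ≡ 58/64 mod 71. 64⁻¹ ≡ 10 (mod 71) since 64·10 = 640 ≡ 1, so λ ≡ 12.
  x = λ² - 16 - 9 = 144 - 25 ≡ 48; y = λ·(16 - 48) - 45 ≡ 68. → (48, 68)

(48, 68)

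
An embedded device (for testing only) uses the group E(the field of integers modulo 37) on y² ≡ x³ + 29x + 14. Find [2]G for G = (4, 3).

tangent at (4, 3): λ = (3·4² + 29)/(2·3) ≡ 3/6. 6⁻¹ ≡ 31 (mod 37) since 6·31 = 186 ≡ 1, so λ ≡ 3·31 ≡ 19.
  x = λ² - 4 - 4 = 361 - 8 ≡ 20; y = λ·(4 - 20) - 3 ≡ 26. → (20, 26)

(20, 26)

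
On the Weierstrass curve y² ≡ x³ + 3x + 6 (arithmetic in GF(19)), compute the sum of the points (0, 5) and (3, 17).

(13, 0)

(0, 5) + (3, 17). λ = (17 - 5)/(3 - 0) ≡ 12/3 mod 19. 3⁻¹ ≡ 13 (mod 19) since 3·13 = 39 ≡ 1, so λ ≡ 4.
  x = λ² - 0 - 3 = 16 - 3 ≡ 13; y = λ·(0 - 13) - 5 ≡ 0. → (13, 0)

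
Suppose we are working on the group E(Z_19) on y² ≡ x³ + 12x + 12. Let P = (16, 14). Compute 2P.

tangent at (16, 14): λ = (3·16² + 12)/(2·14) ≡ 1/9. 9⁻¹ ≡ 17 (mod 19) since 9·17 = 153 ≡ 1, so λ ≡ 1·17 ≡ 17.
  x = λ² - 16 - 16 = 289 - 32 ≡ 10; y = λ·(16 - 10) - 14 ≡ 12. → (10, 12)

(10, 12)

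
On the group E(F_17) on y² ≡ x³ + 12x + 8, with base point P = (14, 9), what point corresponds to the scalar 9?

Double-and-add on 9 = (1001)₂. Start with P = (14, 9) for the leading 1-bit.
double: tangent at (14, 9): λ = (3·14² + 12)/(2·9) ≡ 5/1. 1⁻¹ ≡ 1 (mod 17) since 1·1 = 1 ≡ 1, so λ ≡ 5·1 ≡ 5.
  x = λ² - 14 - 14 = 25 - 28 ≡ 14; y = λ·(14 - 14) - 9 ≡ 8. → (14, 8)
double: tangent at (14, 8): λ = (3·14² + 12)/(2·8) ≡ 5/16. 16⁻¹ ≡ 16 (mod 17), so λ ≡ 5·16 ≡ 12.
  x = λ² - 14 - 14 = 144 - 28 ≡ 14; y = λ·(14 - 14) - 8 ≡ 9. → (14, 9)
double: tangent at (14, 9): λ = (3·14² + 12)/(2·9) ≡ 5/1. 1⁻¹ ≡ 1 (mod 17) since 1·1 = 1 ≡ 1, so λ ≡ 5·1 ≡ 5.
  x = λ² - 14 - 14 = 25 - 28 ≡ 14; y = λ·(14 - 14) - 9 ≡ 8. → (14, 8)
add P: (14, 8) + (14, 9): same x and y₁ ≡ -y₂, so the sum is ∞.

O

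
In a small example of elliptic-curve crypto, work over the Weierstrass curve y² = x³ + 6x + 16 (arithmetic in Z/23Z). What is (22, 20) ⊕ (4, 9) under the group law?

(22, 20) + (4, 9). λ = (9 - 20)/(4 - 22) ≡ 12/5 mod 23. 5⁻¹ ≡ 14 (mod 23), so λ ≡ 7.
  x = λ² - 22 - 4 = 49 - 26 ≡ 0; y = λ·(22 - 0) - 20 ≡ 19. → (0, 19)

(0, 19)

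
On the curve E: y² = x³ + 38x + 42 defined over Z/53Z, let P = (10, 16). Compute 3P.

Repeated addition: build up to 3P.
2P: tangent at (10, 16): λ = (3·10² + 38)/(2·16) ≡ 20/32. 32⁻¹ ≡ 5 (mod 53) since 32·5 = 160 ≡ 1, so λ ≡ 20·5 ≡ 47.
  x = λ² - 10 - 10 = 2209 - 20 ≡ 16; y = λ·(10 - 16) - 16 ≡ 20. → (16, 20)
3P: (16, 20) + (10, 16). λ = (16 - 20)/(10 - 16) ≡ 49/47 mod 53. 47⁻¹ ≡ 44 (mod 53) since 47·44 = 2068 ≡ 1, so λ ≡ 36.
  x = λ² - 16 - 10 = 1296 - 26 ≡ 51; y = λ·(16 - 51) - 20 ≡ 45. → (51, 45)

(51, 45)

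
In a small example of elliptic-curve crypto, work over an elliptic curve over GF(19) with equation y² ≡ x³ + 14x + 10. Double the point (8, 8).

tangent at (8, 8): λ = (3·8² + 14)/(2·8) ≡ 16/16. 16⁻¹ ≡ 6 (mod 19), so λ ≡ 16·6 ≡ 1.
  x = λ² - 8 - 8 = 1 - 16 ≡ 4; y = λ·(8 - 4) - 8 ≡ 15. → (4, 15)

(4, 15)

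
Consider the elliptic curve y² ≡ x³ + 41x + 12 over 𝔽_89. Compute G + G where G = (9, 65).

tangent at (9, 65): λ = (3·9² + 41)/(2·65) ≡ 17/41. 41⁻¹ ≡ 76 (mod 89), so λ ≡ 17·76 ≡ 46.
  x = λ² - 9 - 9 = 2116 - 18 ≡ 51; y = λ·(9 - 51) - 65 ≡ 50. → (51, 50)

(51, 50)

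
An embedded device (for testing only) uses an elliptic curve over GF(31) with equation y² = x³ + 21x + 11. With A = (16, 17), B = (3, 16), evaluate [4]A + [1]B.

(21, 14)

First 4A:
Double-and-add on 4 = (100)₂. Start with A = (16, 17) for the leading 1-bit.
double: tangent at (16, 17): λ = (3·16² + 21)/(2·17) ≡ 14/3. 3⁻¹ ≡ 21 (mod 31), so λ ≡ 14·21 ≡ 15.
  x = λ² - 16 - 16 = 225 - 32 ≡ 7; y = λ·(16 - 7) - 17 ≡ 25. → (7, 25)
double: tangent at (7, 25): λ = (3·7² + 21)/(2·25) ≡ 13/19. 19⁻¹ ≡ 18 (mod 31) since 19·18 = 342 ≡ 1, so λ ≡ 13·18 ≡ 17.
  x = λ² - 7 - 7 = 289 - 14 ≡ 27; y = λ·(7 - 27) - 25 ≡ 7. → (27, 7)
4A = (27, 7).
Finally 4A + B:
(27, 7) + (3, 16). λ = (16 - 7)/(3 - 27) ≡ 9/7 mod 31. 7⁻¹ ≡ 9 (mod 31), so λ ≡ 19.
  x = λ² - 27 - 3 = 361 - 30 ≡ 21; y = λ·(27 - 21) - 7 ≡ 14. → (21, 14)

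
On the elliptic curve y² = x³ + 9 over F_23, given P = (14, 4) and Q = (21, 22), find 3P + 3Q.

(14, 4)

First 3P:
Repeated addition: build up to 3P.
2P: tangent at (14, 4): λ = (3·14² + 0)/(2·4) ≡ 13/8. 8⁻¹ ≡ 3 (mod 23) since 8·3 = 24 ≡ 1, so λ ≡ 13·3 ≡ 16.
  x = λ² - 14 - 14 = 256 - 28 ≡ 21; y = λ·(14 - 21) - 4 ≡ 22. → (21, 22)
3P: (21, 22) + (14, 4). λ = (4 - 22)/(14 - 21) ≡ 5/16 mod 23. 16⁻¹ ≡ 13 (mod 23) since 16·13 = 208 ≡ 1, so λ ≡ 19.
  x = λ² - 21 - 14 = 361 - 35 ≡ 4; y = λ·(21 - 4) - 22 ≡ 2. → (4, 2)
3P = (4, 2).
Next 3Q:
Repeated addition: build up to 3Q.
2Q: tangent at (21, 22): λ = (3·21² + 0)/(2·22) ≡ 12/21. 21⁻¹ ≡ 11 (mod 23) since 21·11 = 231 ≡ 1, so λ ≡ 12·11 ≡ 17.
  x = λ² - 21 - 21 = 289 - 42 ≡ 17; y = λ·(21 - 17) - 22 ≡ 0. → (17, 0)
3Q: (17, 0) + (21, 22). λ = (22 - 0)/(21 - 17) ≡ 22/4 mod 23. 4⁻¹ ≡ 6 (mod 23), so λ ≡ 17.
  x = λ² - 17 - 21 = 289 - 38 ≡ 21; y = λ·(17 - 21) - 0 ≡ 1. → (21, 1)
3Q = (21, 1).
Finally 3P + 3Q:
(4, 2) + (21, 1). λ = (1 - 2)/(21 - 4) ≡ 22/17 mod 23. 17⁻¹ ≡ 19 (mod 23), so λ ≡ 4.
  x = λ² - 4 - 21 = 16 - 25 ≡ 14; y = λ·(4 - 14) - 2 ≡ 4. → (14, 4)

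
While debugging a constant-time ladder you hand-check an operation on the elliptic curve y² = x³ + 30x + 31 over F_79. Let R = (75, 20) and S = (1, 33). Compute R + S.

(75, 20) + (1, 33). λ = (33 - 20)/(1 - 75) ≡ 13/5 mod 79. 5⁻¹ ≡ 16 (mod 79) since 5·16 = 80 ≡ 1, so λ ≡ 50.
  x = λ² - 75 - 1 = 2500 - 76 ≡ 54; y = λ·(75 - 54) - 20 ≡ 3. → (54, 3)

(54, 3)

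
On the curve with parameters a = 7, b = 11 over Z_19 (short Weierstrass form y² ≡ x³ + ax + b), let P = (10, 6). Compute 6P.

(5, 0)

Repeated addition: build up to 6P.
2P: tangent at (10, 6): λ = (3·10² + 7)/(2·6) ≡ 3/12. 12⁻¹ ≡ 8 (mod 19), so λ ≡ 3·8 ≡ 5.
  x = λ² - 10 - 10 = 25 - 20 ≡ 5; y = λ·(10 - 5) - 6 ≡ 0. → (5, 0)
3P: (5, 0) + (10, 6). λ = (6 - 0)/(10 - 5) ≡ 6/5 mod 19. 5⁻¹ ≡ 4 (mod 19), so λ ≡ 5.
  x = λ² - 5 - 10 = 25 - 15 ≡ 10; y = λ·(5 - 10) - 0 ≡ 13. → (10, 13)
4P: (10, 13) + (10, 6): same x and y₁ ≡ -y₂, so the sum is 𝒪.
5P: 𝒪 + (10, 6) = (10, 6) (identity).
6P: tangent at (10, 6): λ = (3·10² + 7)/(2·6) ≡ 3/12. 12⁻¹ ≡ 8 (mod 19), so λ ≡ 3·8 ≡ 5.
  x = λ² - 10 - 10 = 25 - 20 ≡ 5; y = λ·(10 - 5) - 6 ≡ 0. → (5, 0)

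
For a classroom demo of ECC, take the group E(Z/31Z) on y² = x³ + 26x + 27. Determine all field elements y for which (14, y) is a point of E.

2, 29

x³ + 26x + 27 = 3135 ≡ 4 (mod 31).
Square roots of 4 mod 31: 2 and 29 (since 2² = 4 ≡ 4).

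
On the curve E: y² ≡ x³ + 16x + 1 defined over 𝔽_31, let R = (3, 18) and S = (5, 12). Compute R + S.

(1, 7)

(3, 18) + (5, 12). λ = (12 - 18)/(5 - 3) ≡ 25/2 mod 31. 2⁻¹ ≡ 16 (mod 31), so λ ≡ 28.
  x = λ² - 3 - 5 = 784 - 8 ≡ 1; y = λ·(3 - 1) - 18 ≡ 7. → (1, 7)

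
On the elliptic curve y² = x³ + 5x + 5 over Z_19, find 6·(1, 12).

(16, 18)

Write P = (1, 12).
Double-and-add on 6 = (110)₂. Start with P = (1, 12) for the leading 1-bit.
double: tangent at (1, 12): λ = (3·1² + 5)/(2·12) ≡ 8/5. 5⁻¹ ≡ 4 (mod 19), so λ ≡ 8·4 ≡ 13.
  x = λ² - 1 - 1 = 169 - 2 ≡ 15; y = λ·(1 - 15) - 12 ≡ 15. → (15, 15)
add P: (15, 15) + (1, 12). λ = (12 - 15)/(1 - 15) ≡ 16/5 mod 19. 5⁻¹ ≡ 4 (mod 19) since 5·4 = 20 ≡ 1, so λ ≡ 7.
  x = λ² - 15 - 1 = 49 - 16 ≡ 14; y = λ·(15 - 14) - 15 ≡ 11. → (14, 11)
double: tangent at (14, 11): λ = (3·14² + 5)/(2·11) ≡ 4/3. 3⁻¹ ≡ 13 (mod 19), so λ ≡ 4·13 ≡ 14.
  x = λ² - 14 - 14 = 196 - 28 ≡ 16; y = λ·(14 - 16) - 11 ≡ 18. → (16, 18)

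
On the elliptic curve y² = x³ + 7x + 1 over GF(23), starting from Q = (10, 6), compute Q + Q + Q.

(15, 13)

Repeated addition: build up to 3Q.
2Q: tangent at (10, 6): λ = (3·10² + 7)/(2·6) ≡ 8/12. 12⁻¹ ≡ 2 (mod 23) since 12·2 = 24 ≡ 1, so λ ≡ 8·2 ≡ 16.
  x = λ² - 10 - 10 = 256 - 20 ≡ 6; y = λ·(10 - 6) - 6 ≡ 12. → (6, 12)
3Q: (6, 12) + (10, 6). λ = (6 - 12)/(10 - 6) ≡ 17/4 mod 23. 4⁻¹ ≡ 6 (mod 23) since 4·6 = 24 ≡ 1, so λ ≡ 10.
  x = λ² - 6 - 10 = 100 - 16 ≡ 15; y = λ·(6 - 15) - 12 ≡ 13. → (15, 13)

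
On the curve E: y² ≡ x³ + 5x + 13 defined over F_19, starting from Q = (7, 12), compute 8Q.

(7, 12)

Repeated addition: build up to 8Q.
2Q: tangent at (7, 12): λ = (3·7² + 5)/(2·12) ≡ 0/5. 5⁻¹ ≡ 4 (mod 19) since 5·4 = 20 ≡ 1, so λ ≡ 0·4 ≡ 0.
  x = λ² - 7 - 7 = 0 - 14 ≡ 5; y = λ·(7 - 5) - 12 ≡ 7. → (5, 7)
3Q: (5, 7) + (7, 12). λ = (12 - 7)/(7 - 5) ≡ 5/2 mod 19. 2⁻¹ ≡ 10 (mod 19) since 2·10 = 20 ≡ 1, so λ ≡ 12.
  x = λ² - 5 - 7 = 144 - 12 ≡ 18; y = λ·(5 - 18) - 7 ≡ 8. → (18, 8)
4Q: (18, 8) + (7, 12). λ = (12 - 8)/(7 - 18) ≡ 4/8 mod 19. 8⁻¹ ≡ 12 (mod 19), so λ ≡ 10.
  x = λ² - 18 - 7 = 100 - 25 ≡ 18; y = λ·(18 - 18) - 8 ≡ 11. → (18, 11)
5Q: (18, 11) + (7, 12). λ = (12 - 11)/(7 - 18) ≡ 1/8 mod 19. 8⁻¹ ≡ 12 (mod 19) since 8·12 = 96 ≡ 1, so λ ≡ 12.
  x = λ² - 18 - 7 = 144 - 25 ≡ 5; y = λ·(18 - 5) - 11 ≡ 12. → (5, 12)
6Q: (5, 12) + (7, 12). λ = (12 - 12)/(7 - 5) ≡ 0/2 mod 19. 2⁻¹ ≡ 10 (mod 19), so λ ≡ 0.
  x = λ² - 5 - 7 = 0 - 12 ≡ 7; y = λ·(5 - 7) - 12 ≡ 7. → (7, 7)
7Q: (7, 7) + (7, 12): same x and y₁ ≡ -y₂, so the sum is ∞.
8Q: ∞ + (7, 12) = (7, 12) (identity).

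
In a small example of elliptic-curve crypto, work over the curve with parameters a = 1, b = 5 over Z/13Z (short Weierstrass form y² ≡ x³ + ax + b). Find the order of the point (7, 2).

9

2P: tangent at (7, 2): λ = (3·7² + 1)/(2·2) ≡ 5/4. 4⁻¹ ≡ 10 (mod 13), so λ ≡ 5·10 ≡ 11.
  x = λ² - 7 - 7 = 121 - 14 ≡ 3; y = λ·(7 - 3) - 2 ≡ 3. → (3, 3)
3P: (3, 3) + (7, 2). λ = (2 - 3)/(7 - 3) ≡ 12/4 mod 13. 4⁻¹ ≡ 10 (mod 13), so λ ≡ 3.
  x = λ² - 3 - 7 = 9 - 10 ≡ 12; y = λ·(3 - 12) - 3 ≡ 9. → (12, 9)
4P: (12, 9) + (7, 2). λ = (2 - 9)/(7 - 12) ≡ 6/8 mod 13. 8⁻¹ ≡ 5 (mod 13) since 8·5 = 40 ≡ 1, so λ ≡ 4.
  x = λ² - 12 - 7 = 16 - 19 ≡ 10; y = λ·(12 - 10) - 9 ≡ 12. → (10, 12)
5P: (10, 12) + (7, 2). λ = (2 - 12)/(7 - 10) ≡ 3/10 mod 13. 10⁻¹ ≡ 4 (mod 13), so λ ≡ 12.
  x = λ² - 10 - 7 = 144 - 17 ≡ 10; y = λ·(10 - 10) - 12 ≡ 1. → (10, 1)
6P: (10, 1) + (7, 2). λ = (2 - 1)/(7 - 10) ≡ 1/10 mod 13. 10⁻¹ ≡ 4 (mod 13) since 10·4 = 40 ≡ 1, so λ ≡ 4.
  x = λ² - 10 - 7 = 16 - 17 ≡ 12; y = λ·(10 - 12) - 1 ≡ 4. → (12, 4)
7P: (12, 4) + (7, 2). λ = (2 - 4)/(7 - 12) ≡ 11/8 mod 13. 8⁻¹ ≡ 5 (mod 13) since 8·5 = 40 ≡ 1, so λ ≡ 3.
  x = λ² - 12 - 7 = 9 - 19 ≡ 3; y = λ·(12 - 3) - 4 ≡ 10. → (3, 10)
8P: (3, 10) + (7, 2). λ = (2 - 10)/(7 - 3) ≡ 5/4 mod 13. 4⁻¹ ≡ 10 (mod 13) since 4·10 = 40 ≡ 1, so λ ≡ 11.
  x = λ² - 3 - 7 = 121 - 10 ≡ 7; y = λ·(3 - 7) - 10 ≡ 11. → (7, 11)
9P: (7, 11) + (7, 2): same x and y₁ ≡ -y₂, so the sum is ∞.
9P = ∞, so the order is 9.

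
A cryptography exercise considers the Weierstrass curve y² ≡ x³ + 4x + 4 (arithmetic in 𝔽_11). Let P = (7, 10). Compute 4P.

(8, 3)

Double-and-add on 4 = (100)₂. Start with P = (7, 10) for the leading 1-bit.
double: tangent at (7, 10): λ = (3·7² + 4)/(2·10) ≡ 8/9. 9⁻¹ ≡ 5 (mod 11), so λ ≡ 8·5 ≡ 7.
  x = λ² - 7 - 7 = 49 - 14 ≡ 2; y = λ·(7 - 2) - 10 ≡ 3. → (2, 3)
double: tangent at (2, 3): λ = (3·2² + 4)/(2·3) ≡ 5/6. 6⁻¹ ≡ 2 (mod 11) since 6·2 = 12 ≡ 1, so λ ≡ 5·2 ≡ 10.
  x = λ² - 2 - 2 = 100 - 4 ≡ 8; y = λ·(2 - 8) - 3 ≡ 3. → (8, 3)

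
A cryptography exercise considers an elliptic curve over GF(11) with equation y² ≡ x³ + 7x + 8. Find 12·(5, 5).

(4, 10)

Write G = (5, 5).
Double-and-add on 12 = (1100)₂. Start with G = (5, 5) for the leading 1-bit.
double: tangent at (5, 5): λ = (3·5² + 7)/(2·5) ≡ 5/10. 10⁻¹ ≡ 10 (mod 11) since 10·10 = 100 ≡ 1, so λ ≡ 5·10 ≡ 6.
  x = λ² - 5 - 5 = 36 - 10 ≡ 4; y = λ·(5 - 4) - 5 ≡ 1. → (4, 1)
add G: (4, 1) + (5, 5). λ = (5 - 1)/(5 - 4) ≡ 4/1 mod 11. 1⁻¹ ≡ 1 (mod 11) since 1·1 = 1 ≡ 1, so λ ≡ 4.
  x = λ² - 4 - 5 = 16 - 9 ≡ 7; y = λ·(4 - 7) - 1 ≡ 9. → (7, 9)
double: tangent at (7, 9): λ = (3·7² + 7)/(2·9) ≡ 0/7. 7⁻¹ ≡ 8 (mod 11), so λ ≡ 0·8 ≡ 0.
  x = λ² - 7 - 7 = 0 - 14 ≡ 8; y = λ·(7 - 8) - 9 ≡ 2. → (8, 2)
double: tangent at (8, 2): λ = (3·8² + 7)/(2·2) ≡ 1/4. 4⁻¹ ≡ 3 (mod 11), so λ ≡ 1·3 ≡ 3.
  x = λ² - 8 - 8 = 9 - 16 ≡ 4; y = λ·(8 - 4) - 2 ≡ 10. → (4, 10)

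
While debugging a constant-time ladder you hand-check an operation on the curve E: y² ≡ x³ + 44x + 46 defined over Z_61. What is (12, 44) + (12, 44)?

tangent at (12, 44): λ = (3·12² + 44)/(2·44) ≡ 49/27. 27⁻¹ ≡ 52 (mod 61), so λ ≡ 49·52 ≡ 47.
  x = λ² - 12 - 12 = 2209 - 24 ≡ 50; y = λ·(12 - 50) - 44 ≡ 0. → (50, 0)

(50, 0)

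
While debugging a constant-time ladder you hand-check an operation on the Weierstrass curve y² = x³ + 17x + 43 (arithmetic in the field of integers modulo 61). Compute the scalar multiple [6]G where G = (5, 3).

Repeated addition: build up to 6G.
2G: tangent at (5, 3): λ = (3·5² + 17)/(2·3) ≡ 31/6. 6⁻¹ ≡ 51 (mod 61) since 6·51 = 306 ≡ 1, so λ ≡ 31·51 ≡ 56.
  x = λ² - 5 - 5 = 3136 - 10 ≡ 15; y = λ·(5 - 15) - 3 ≡ 47. → (15, 47)
3G: (15, 47) + (5, 3). λ = (3 - 47)/(5 - 15) ≡ 17/51 mod 61. 51⁻¹ ≡ 6 (mod 61), so λ ≡ 41.
  x = λ² - 15 - 5 = 1681 - 20 ≡ 14; y = λ·(15 - 14) - 47 ≡ 55. → (14, 55)
4G: (14, 55) + (5, 3). λ = (3 - 55)/(5 - 14) ≡ 9/52 mod 61. 52⁻¹ ≡ 27 (mod 61), so λ ≡ 60.
  x = λ² - 14 - 5 = 3600 - 19 ≡ 43; y = λ·(14 - 43) - 55 ≡ 35. → (43, 35)
5G: (43, 35) + (5, 3). λ = (3 - 35)/(5 - 43) ≡ 29/23 mod 61. 23⁻¹ ≡ 8 (mod 61), so λ ≡ 49.
  x = λ² - 43 - 5 = 2401 - 48 ≡ 35; y = λ·(43 - 35) - 35 ≡ 52. → (35, 52)
6G: (35, 52) + (5, 3). λ = (3 - 52)/(5 - 35) ≡ 12/31 mod 61. 31⁻¹ ≡ 2 (mod 61), so λ ≡ 24.
  x = λ² - 35 - 5 = 576 - 40 ≡ 48; y = λ·(35 - 48) - 52 ≡ 2. → (48, 2)

(48, 2)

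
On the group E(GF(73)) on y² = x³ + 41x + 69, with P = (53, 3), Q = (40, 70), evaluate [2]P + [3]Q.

(70, 24)

First 2P:
Repeated addition: build up to 2P.
2P: tangent at (53, 3): λ = (3·53² + 41)/(2·3) ≡ 0/6. 6⁻¹ ≡ 61 (mod 73) since 6·61 = 366 ≡ 1, so λ ≡ 0·61 ≡ 0.
  x = λ² - 53 - 53 = 0 - 106 ≡ 40; y = λ·(53 - 40) - 3 ≡ 70. → (40, 70)
2P = (40, 70).
Next 3Q:
Repeated addition: build up to 3Q.
2Q: tangent at (40, 70): λ = (3·40² + 41)/(2·70) ≡ 23/67. 67⁻¹ ≡ 12 (mod 73) since 67·12 = 804 ≡ 1, so λ ≡ 23·12 ≡ 57.
  x = λ² - 40 - 40 = 3249 - 80 ≡ 30; y = λ·(40 - 30) - 70 ≡ 62. → (30, 62)
3Q: (30, 62) + (40, 70). λ = (70 - 62)/(40 - 30) ≡ 8/10 mod 73. 10⁻¹ ≡ 22 (mod 73), so λ ≡ 30.
  x = λ² - 30 - 40 = 900 - 70 ≡ 27; y = λ·(30 - 27) - 62 ≡ 28. → (27, 28)
3Q = (27, 28).
Finally 2P + 3Q:
(40, 70) + (27, 28). λ = (28 - 70)/(27 - 40) ≡ 31/60 mod 73. 60⁻¹ ≡ 28 (mod 73) since 60·28 = 1680 ≡ 1, so λ ≡ 65.
  x = λ² - 40 - 27 = 4225 - 67 ≡ 70; y = λ·(40 - 70) - 70 ≡ 24. → (70, 24)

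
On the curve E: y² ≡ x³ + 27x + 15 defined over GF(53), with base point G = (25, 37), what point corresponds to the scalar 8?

(36, 46)

Repeated addition: build up to 8G.
2G: tangent at (25, 37): λ = (3·25² + 27)/(2·37) ≡ 47/21. 21⁻¹ ≡ 48 (mod 53) since 21·48 = 1008 ≡ 1, so λ ≡ 47·48 ≡ 30.
  x = λ² - 25 - 25 = 900 - 50 ≡ 2; y = λ·(25 - 2) - 37 ≡ 17. → (2, 17)
3G: (2, 17) + (25, 37). λ = (37 - 17)/(25 - 2) ≡ 20/23 mod 53. 23⁻¹ ≡ 30 (mod 53) since 23·30 = 690 ≡ 1, so λ ≡ 17.
  x = λ² - 2 - 25 = 289 - 27 ≡ 50; y = λ·(2 - 50) - 17 ≡ 15. → (50, 15)
4G: (50, 15) + (25, 37). λ = (37 - 15)/(25 - 50) ≡ 22/28 mod 53. 28⁻¹ ≡ 36 (mod 53), so λ ≡ 50.
  x = λ² - 50 - 25 = 2500 - 75 ≡ 40; y = λ·(50 - 40) - 15 ≡ 8. → (40, 8)
5G: (40, 8) + (25, 37). λ = (37 - 8)/(25 - 40) ≡ 29/38 mod 53. 38⁻¹ ≡ 7 (mod 53), so λ ≡ 44.
  x = λ² - 40 - 25 = 1936 - 65 ≡ 16; y = λ·(40 - 16) - 8 ≡ 41. → (16, 41)
6G: (16, 41) + (25, 37). λ = (37 - 41)/(25 - 16) ≡ 49/9 mod 53. 9⁻¹ ≡ 6 (mod 53), so λ ≡ 29.
  x = λ² - 16 - 25 = 841 - 41 ≡ 5; y = λ·(16 - 5) - 41 ≡ 13. → (5, 13)
7G: (5, 13) + (25, 37). λ = (37 - 13)/(25 - 5) ≡ 24/20 mod 53. 20⁻¹ ≡ 8 (mod 53), so λ ≡ 33.
  x = λ² - 5 - 25 = 1089 - 30 ≡ 52; y = λ·(5 - 52) - 13 ≡ 26. → (52, 26)
8G: (52, 26) + (25, 37). λ = (37 - 26)/(25 - 52) ≡ 11/26 mod 53. 26⁻¹ ≡ 51 (mod 53) since 26·51 = 1326 ≡ 1, so λ ≡ 31.
  x = λ² - 52 - 25 = 961 - 77 ≡ 36; y = λ·(52 - 36) - 26 ≡ 46. → (36, 46)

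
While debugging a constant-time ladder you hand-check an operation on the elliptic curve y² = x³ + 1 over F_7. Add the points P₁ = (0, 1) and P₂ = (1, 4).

(1, 3)

(0, 1) + (1, 4). λ = (4 - 1)/(1 - 0) ≡ 3/1 mod 7. 1⁻¹ ≡ 1 (mod 7), so λ ≡ 3.
  x = λ² - 0 - 1 = 9 - 1 ≡ 1; y = λ·(0 - 1) - 1 ≡ 3. → (1, 3)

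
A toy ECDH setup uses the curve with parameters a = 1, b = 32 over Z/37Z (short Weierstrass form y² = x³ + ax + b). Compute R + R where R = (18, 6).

tangent at (18, 6): λ = (3·18² + 1)/(2·6) ≡ 11/12. 12⁻¹ ≡ 34 (mod 37), so λ ≡ 11·34 ≡ 4.
  x = λ² - 18 - 18 = 16 - 36 ≡ 17; y = λ·(18 - 17) - 6 ≡ 35. → (17, 35)

(17, 35)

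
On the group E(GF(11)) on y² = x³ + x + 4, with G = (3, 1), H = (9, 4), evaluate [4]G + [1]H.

First 4G:
Double-and-add on 4 = (100)₂. Start with G = (3, 1) for the leading 1-bit.
double: tangent at (3, 1): λ = (3·3² + 1)/(2·1) ≡ 6/2. 2⁻¹ ≡ 6 (mod 11), so λ ≡ 6·6 ≡ 3.
  x = λ² - 3 - 3 = 9 - 6 ≡ 3; y = λ·(3 - 3) - 1 ≡ 10. → (3, 10)
double: tangent at (3, 10): λ = (3·3² + 1)/(2·10) ≡ 6/9. 9⁻¹ ≡ 5 (mod 11), so λ ≡ 6·5 ≡ 8.
  x = λ² - 3 - 3 = 64 - 6 ≡ 3; y = λ·(3 - 3) - 10 ≡ 1. → (3, 1)
4G = (3, 1).
Finally 4G + H:
(3, 1) + (9, 4). λ = (4 - 1)/(9 - 3) ≡ 3/6 mod 11. 6⁻¹ ≡ 2 (mod 11), so λ ≡ 6.
  x = λ² - 3 - 9 = 36 - 12 ≡ 2; y = λ·(3 - 2) - 1 ≡ 5. → (2, 5)

(2, 5)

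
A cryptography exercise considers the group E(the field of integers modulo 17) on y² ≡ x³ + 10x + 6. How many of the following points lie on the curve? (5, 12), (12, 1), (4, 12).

(5, 12): 12² ≡ 8, rhs ≡ 11 → off.
(12, 1): 1² ≡ 1, rhs ≡ 1 → on.
(4, 12): 12² ≡ 8, rhs ≡ 8 → on.

2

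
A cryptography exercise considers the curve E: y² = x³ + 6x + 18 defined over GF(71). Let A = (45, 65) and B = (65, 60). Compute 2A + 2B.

(62, 67)

First 2A:
Repeated addition: build up to 2A.
2A: tangent at (45, 65): λ = (3·45² + 6)/(2·65) ≡ 46/59. 59⁻¹ ≡ 65 (mod 71), so λ ≡ 46·65 ≡ 8.
  x = λ² - 45 - 45 = 64 - 90 ≡ 45; y = λ·(45 - 45) - 65 ≡ 6. → (45, 6)
2A = (45, 6).
Next 2B:
Repeated addition: build up to 2B.
2B: tangent at (65, 60): λ = (3·65² + 6)/(2·60) ≡ 43/49. 49⁻¹ ≡ 29 (mod 71) since 49·29 = 1421 ≡ 1, so λ ≡ 43·29 ≡ 40.
  x = λ² - 65 - 65 = 1600 - 130 ≡ 50; y = λ·(65 - 50) - 60 ≡ 43. → (50, 43)
2B = (50, 43).
Finally 2A + 2B:
(45, 6) + (50, 43). λ = (43 - 6)/(50 - 45) ≡ 37/5 mod 71. 5⁻¹ ≡ 57 (mod 71), so λ ≡ 50.
  x = λ² - 45 - 50 = 2500 - 95 ≡ 62; y = λ·(45 - 62) - 6 ≡ 67. → (62, 67)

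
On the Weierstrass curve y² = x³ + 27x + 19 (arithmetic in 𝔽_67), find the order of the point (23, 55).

4

2P: tangent at (23, 55): λ = (3·23² + 27)/(2·55) ≡ 6/43. 43⁻¹ ≡ 53 (mod 67) since 43·53 = 2279 ≡ 1, so λ ≡ 6·53 ≡ 50.
  x = λ² - 23 - 23 = 2500 - 46 ≡ 42; y = λ·(23 - 42) - 55 ≡ 0. → (42, 0)
3P: (42, 0) + (23, 55). λ = (55 - 0)/(23 - 42) ≡ 55/48 mod 67. 48⁻¹ ≡ 7 (mod 67), so λ ≡ 50.
  x = λ² - 42 - 23 = 2500 - 65 ≡ 23; y = λ·(42 - 23) - 0 ≡ 12. → (23, 12)
4P: (23, 12) + (23, 55): same x and y₁ ≡ -y₂, so the sum is O.
4P = O, so the order is 4.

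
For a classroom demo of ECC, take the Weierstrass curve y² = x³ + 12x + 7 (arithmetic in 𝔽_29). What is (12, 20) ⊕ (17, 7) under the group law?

(12, 20) + (17, 7). λ = (7 - 20)/(17 - 12) ≡ 16/5 mod 29. 5⁻¹ ≡ 6 (mod 29), so λ ≡ 9.
  x = λ² - 12 - 17 = 81 - 29 ≡ 23; y = λ·(12 - 23) - 20 ≡ 26. → (23, 26)

(23, 26)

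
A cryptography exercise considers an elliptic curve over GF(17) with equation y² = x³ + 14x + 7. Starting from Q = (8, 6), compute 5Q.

Double-and-add on 5 = (101)₂. Start with Q = (8, 6) for the leading 1-bit.
double: tangent at (8, 6): λ = (3·8² + 14)/(2·6) ≡ 2/12. 12⁻¹ ≡ 10 (mod 17) since 12·10 = 120 ≡ 1, so λ ≡ 2·10 ≡ 3.
  x = λ² - 8 - 8 = 9 - 16 ≡ 10; y = λ·(8 - 10) - 6 ≡ 5. → (10, 5)
double: tangent at (10, 5): λ = (3·10² + 14)/(2·5) ≡ 8/10. 10⁻¹ ≡ 12 (mod 17) since 10·12 = 120 ≡ 1, so λ ≡ 8·12 ≡ 11.
  x = λ² - 10 - 10 = 121 - 20 ≡ 16; y = λ·(10 - 16) - 5 ≡ 14. → (16, 14)
add Q: (16, 14) + (8, 6). λ = (6 - 14)/(8 - 16) ≡ 9/9 mod 17. 9⁻¹ ≡ 2 (mod 17) since 9·2 = 18 ≡ 1, so λ ≡ 1.
  x = λ² - 16 - 8 = 1 - 24 ≡ 11; y = λ·(16 - 11) - 14 ≡ 8. → (11, 8)

(11, 8)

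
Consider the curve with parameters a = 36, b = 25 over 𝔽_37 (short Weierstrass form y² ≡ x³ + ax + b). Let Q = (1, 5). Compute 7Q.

(1, 5)

Repeated addition: build up to 7Q.
2Q: tangent at (1, 5): λ = (3·1² + 36)/(2·5) ≡ 2/10. 10⁻¹ ≡ 26 (mod 37) since 10·26 = 260 ≡ 1, so λ ≡ 2·26 ≡ 15.
  x = λ² - 1 - 1 = 225 - 2 ≡ 1; y = λ·(1 - 1) - 5 ≡ 32. → (1, 32)
3Q: (1, 32) + (1, 5): same x and y₁ ≡ -y₂, so the sum is ∞.
4Q: ∞ + (1, 5) = (1, 5) (identity).
5Q: tangent at (1, 5): λ = (3·1² + 36)/(2·5) ≡ 2/10. 10⁻¹ ≡ 26 (mod 37), so λ ≡ 2·26 ≡ 15.
  x = λ² - 1 - 1 = 225 - 2 ≡ 1; y = λ·(1 - 1) - 5 ≡ 32. → (1, 32)
6Q: (1, 32) + (1, 5): same x and y₁ ≡ -y₂, so the sum is ∞.
7Q: ∞ + (1, 5) = (1, 5) (identity).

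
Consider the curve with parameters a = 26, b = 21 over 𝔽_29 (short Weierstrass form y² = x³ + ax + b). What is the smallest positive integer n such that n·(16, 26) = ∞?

2P: tangent at (16, 26): λ = (3·16² + 26)/(2·26) ≡ 11/23. 23⁻¹ ≡ 24 (mod 29), so λ ≡ 11·24 ≡ 3.
  x = λ² - 16 - 16 = 9 - 32 ≡ 6; y = λ·(16 - 6) - 26 ≡ 4. → (6, 4)
3P: (6, 4) + (16, 26). λ = (26 - 4)/(16 - 6) ≡ 22/10 mod 29. 10⁻¹ ≡ 3 (mod 29), so λ ≡ 8.
  x = λ² - 6 - 16 = 64 - 22 ≡ 13; y = λ·(6 - 13) - 4 ≡ 27. → (13, 27)
4P: (13, 27) + (16, 26). λ = (26 - 27)/(16 - 13) ≡ 28/3 mod 29. 3⁻¹ ≡ 10 (mod 29), so λ ≡ 19.
  x = λ² - 13 - 16 = 361 - 29 ≡ 13; y = λ·(13 - 13) - 27 ≡ 2. → (13, 2)
5P: (13, 2) + (16, 26). λ = (26 - 2)/(16 - 13) ≡ 24/3 mod 29. 3⁻¹ ≡ 10 (mod 29) since 3·10 = 30 ≡ 1, so λ ≡ 8.
  x = λ² - 13 - 16 = 64 - 29 ≡ 6; y = λ·(13 - 6) - 2 ≡ 25. → (6, 25)
6P: (6, 25) + (16, 26). λ = (26 - 25)/(16 - 6) ≡ 1/10 mod 29. 10⁻¹ ≡ 3 (mod 29), so λ ≡ 3.
  x = λ² - 6 - 16 = 9 - 22 ≡ 16; y = λ·(6 - 16) - 25 ≡ 3. → (16, 3)
7P: (16, 3) + (16, 26): same x and y₁ ≡ -y₂, so the sum is ∞.
7P = ∞, so the order is 7.

7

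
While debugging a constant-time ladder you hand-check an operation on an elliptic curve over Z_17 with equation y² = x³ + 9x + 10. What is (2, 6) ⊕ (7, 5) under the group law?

(2, 6) + (7, 5). λ = (5 - 6)/(7 - 2) ≡ 16/5 mod 17. 5⁻¹ ≡ 7 (mod 17), so λ ≡ 10.
  x = λ² - 2 - 7 = 100 - 9 ≡ 6; y = λ·(2 - 6) - 6 ≡ 5. → (6, 5)

(6, 5)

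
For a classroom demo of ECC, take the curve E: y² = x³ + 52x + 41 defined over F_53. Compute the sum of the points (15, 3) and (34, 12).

(33, 8)

(15, 3) + (34, 12). λ = (12 - 3)/(34 - 15) ≡ 9/19 mod 53. 19⁻¹ ≡ 14 (mod 53), so λ ≡ 20.
  x = λ² - 15 - 34 = 400 - 49 ≡ 33; y = λ·(15 - 33) - 3 ≡ 8. → (33, 8)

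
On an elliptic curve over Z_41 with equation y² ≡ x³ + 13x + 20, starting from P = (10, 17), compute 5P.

Repeated addition: build up to 5P.
2P: tangent at (10, 17): λ = (3·10² + 13)/(2·17) ≡ 26/34. 34⁻¹ ≡ 35 (mod 41) since 34·35 = 1190 ≡ 1, so λ ≡ 26·35 ≡ 8.
  x = λ² - 10 - 10 = 64 - 20 ≡ 3; y = λ·(10 - 3) - 17 ≡ 39. → (3, 39)
3P: (3, 39) + (10, 17). λ = (17 - 39)/(10 - 3) ≡ 19/7 mod 41. 7⁻¹ ≡ 6 (mod 41), so λ ≡ 32.
  x = λ² - 3 - 10 = 1024 - 13 ≡ 27; y = λ·(3 - 27) - 39 ≡ 13. → (27, 13)
4P: (27, 13) + (10, 17). λ = (17 - 13)/(10 - 27) ≡ 4/24 mod 41. 24⁻¹ ≡ 12 (mod 41) since 24·12 = 288 ≡ 1, so λ ≡ 7.
  x = λ² - 27 - 10 = 49 - 37 ≡ 12; y = λ·(27 - 12) - 13 ≡ 10. → (12, 10)
5P: (12, 10) + (10, 17). λ = (17 - 10)/(10 - 12) ≡ 7/39 mod 41. 39⁻¹ ≡ 20 (mod 41), so λ ≡ 17.
  x = λ² - 12 - 10 = 289 - 22 ≡ 21; y = λ·(12 - 21) - 10 ≡ 1. → (21, 1)

(21, 1)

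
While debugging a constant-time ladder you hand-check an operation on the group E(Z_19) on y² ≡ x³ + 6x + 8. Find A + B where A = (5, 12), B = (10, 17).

(5, 7)

(5, 12) + (10, 17). λ = (17 - 12)/(10 - 5) ≡ 5/5 mod 19. 5⁻¹ ≡ 4 (mod 19), so λ ≡ 1.
  x = λ² - 5 - 10 = 1 - 15 ≡ 5; y = λ·(5 - 5) - 12 ≡ 7. → (5, 7)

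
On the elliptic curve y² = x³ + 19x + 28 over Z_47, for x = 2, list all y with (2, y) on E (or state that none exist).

11, 36

x³ + 19x + 28 = 74 ≡ 27 (mod 47).
Square roots of 27 mod 47: 11 and 36 (since 11² = 121 ≡ 27).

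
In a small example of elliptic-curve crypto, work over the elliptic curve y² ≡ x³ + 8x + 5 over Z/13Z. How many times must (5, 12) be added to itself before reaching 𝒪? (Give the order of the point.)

2P: tangent at (5, 12): λ = (3·5² + 8)/(2·12) ≡ 5/11. 11⁻¹ ≡ 6 (mod 13) since 11·6 = 66 ≡ 1, so λ ≡ 5·6 ≡ 4.
  x = λ² - 5 - 5 = 16 - 10 ≡ 6; y = λ·(5 - 6) - 12 ≡ 10. → (6, 10)
3P: (6, 10) + (5, 12). λ = (12 - 10)/(5 - 6) ≡ 2/12 mod 13. 12⁻¹ ≡ 12 (mod 13) since 12·12 = 144 ≡ 1, so λ ≡ 11.
  x = λ² - 6 - 5 = 121 - 11 ≡ 6; y = λ·(6 - 6) - 10 ≡ 3. → (6, 3)
4P: (6, 3) + (5, 12). λ = (12 - 3)/(5 - 6) ≡ 9/12 mod 13. 12⁻¹ ≡ 12 (mod 13), so λ ≡ 4.
  x = λ² - 6 - 5 = 16 - 11 ≡ 5; y = λ·(6 - 5) - 3 ≡ 1. → (5, 1)
5P: (5, 1) + (5, 12): same x and y₁ ≡ -y₂, so the sum is 𝒪.
5P = 𝒪, so the order is 5.

5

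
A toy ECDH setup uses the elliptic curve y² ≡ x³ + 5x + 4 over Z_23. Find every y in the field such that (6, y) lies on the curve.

none

x³ + 5x + 4 = 250 ≡ 20 (mod 23).
20 is a non-residue mod 23; no y exists.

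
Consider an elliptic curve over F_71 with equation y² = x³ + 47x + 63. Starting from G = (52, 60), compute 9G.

(28, 16)

Repeated addition: build up to 9G.
2G: tangent at (52, 60): λ = (3·52² + 47)/(2·60) ≡ 65/49. 49⁻¹ ≡ 29 (mod 71), so λ ≡ 65·29 ≡ 39.
  x = λ² - 52 - 52 = 1521 - 104 ≡ 68; y = λ·(52 - 68) - 60 ≡ 26. → (68, 26)
3G: (68, 26) + (52, 60). λ = (60 - 26)/(52 - 68) ≡ 34/55 mod 71. 55⁻¹ ≡ 31 (mod 71), so λ ≡ 60.
  x = λ² - 68 - 52 = 3600 - 120 ≡ 1; y = λ·(68 - 1) - 26 ≡ 18. → (1, 18)
4G: (1, 18) + (52, 60). λ = (60 - 18)/(52 - 1) ≡ 42/51 mod 71. 51⁻¹ ≡ 39 (mod 71), so λ ≡ 5.
  x = λ² - 1 - 52 = 25 - 53 ≡ 43; y = λ·(1 - 43) - 18 ≡ 56. → (43, 56)
5G: (43, 56) + (52, 60). λ = (60 - 56)/(52 - 43) ≡ 4/9 mod 71. 9⁻¹ ≡ 8 (mod 71) since 9·8 = 72 ≡ 1, so λ ≡ 32.
  x = λ² - 43 - 52 = 1024 - 95 ≡ 6; y = λ·(43 - 6) - 56 ≡ 63. → (6, 63)
6G: (6, 63) + (52, 60). λ = (60 - 63)/(52 - 6) ≡ 68/46 mod 71. 46⁻¹ ≡ 17 (mod 71), so λ ≡ 20.
  x = λ² - 6 - 52 = 400 - 58 ≡ 58; y = λ·(6 - 58) - 63 ≡ 33. → (58, 33)
7G: (58, 33) + (52, 60). λ = (60 - 33)/(52 - 58) ≡ 27/65 mod 71. 65⁻¹ ≡ 59 (mod 71) since 65·59 = 3835 ≡ 1, so λ ≡ 31.
  x = λ² - 58 - 52 = 961 - 110 ≡ 70; y = λ·(58 - 70) - 33 ≡ 21. → (70, 21)
8G: (70, 21) + (52, 60). λ = (60 - 21)/(52 - 70) ≡ 39/53 mod 71. 53⁻¹ ≡ 67 (mod 71) since 53·67 = 3551 ≡ 1, so λ ≡ 57.
  x = λ² - 70 - 52 = 3249 - 122 ≡ 3; y = λ·(70 - 3) - 21 ≡ 35. → (3, 35)
9G: (3, 35) + (52, 60). λ = (60 - 35)/(52 - 3) ≡ 25/49 mod 71. 49⁻¹ ≡ 29 (mod 71), so λ ≡ 15.
  x = λ² - 3 - 52 = 225 - 55 ≡ 28; y = λ·(3 - 28) - 35 ≡ 16. → (28, 16)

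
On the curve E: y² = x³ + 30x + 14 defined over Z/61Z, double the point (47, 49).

(1, 17)

tangent at (47, 49): λ = (3·47² + 30)/(2·49) ≡ 8/37. 37⁻¹ ≡ 33 (mod 61) since 37·33 = 1221 ≡ 1, so λ ≡ 8·33 ≡ 20.
  x = λ² - 47 - 47 = 400 - 94 ≡ 1; y = λ·(47 - 1) - 49 ≡ 17. → (1, 17)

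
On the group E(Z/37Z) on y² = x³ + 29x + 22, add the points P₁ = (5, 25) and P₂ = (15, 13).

(5, 25) + (15, 13). λ = (13 - 25)/(15 - 5) ≡ 25/10 mod 37. 10⁻¹ ≡ 26 (mod 37), so λ ≡ 21.
  x = λ² - 5 - 15 = 441 - 20 ≡ 14; y = λ·(5 - 14) - 25 ≡ 8. → (14, 8)

(14, 8)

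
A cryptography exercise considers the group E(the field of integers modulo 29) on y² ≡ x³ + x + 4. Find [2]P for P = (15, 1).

tangent at (15, 1): λ = (3·15² + 1)/(2·1) ≡ 9/2. 2⁻¹ ≡ 15 (mod 29) since 2·15 = 30 ≡ 1, so λ ≡ 9·15 ≡ 19.
  x = λ² - 15 - 15 = 361 - 30 ≡ 12; y = λ·(15 - 12) - 1 ≡ 27. → (12, 27)

(12, 27)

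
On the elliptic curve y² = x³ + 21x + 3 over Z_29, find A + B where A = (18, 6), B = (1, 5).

(9, 15)

(18, 6) + (1, 5). λ = (5 - 6)/(1 - 18) ≡ 28/12 mod 29. 12⁻¹ ≡ 17 (mod 29), so λ ≡ 12.
  x = λ² - 18 - 1 = 144 - 19 ≡ 9; y = λ·(18 - 9) - 6 ≡ 15. → (9, 15)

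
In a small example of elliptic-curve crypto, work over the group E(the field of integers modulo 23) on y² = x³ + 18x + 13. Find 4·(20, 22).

(0, 6)

Write P = (20, 22).
Repeated addition: build up to 4P.
2P: tangent at (20, 22): λ = (3·20² + 18)/(2·22) ≡ 22/21. 21⁻¹ ≡ 11 (mod 23) since 21·11 = 231 ≡ 1, so λ ≡ 22·11 ≡ 12.
  x = λ² - 20 - 20 = 144 - 40 ≡ 12; y = λ·(20 - 12) - 22 ≡ 5. → (12, 5)
3P: (12, 5) + (20, 22). λ = (22 - 5)/(20 - 12) ≡ 17/8 mod 23. 8⁻¹ ≡ 3 (mod 23), so λ ≡ 5.
  x = λ² - 12 - 20 = 25 - 32 ≡ 16; y = λ·(12 - 16) - 5 ≡ 21. → (16, 21)
4P: (16, 21) + (20, 22). λ = (22 - 21)/(20 - 16) ≡ 1/4 mod 23. 4⁻¹ ≡ 6 (mod 23), so λ ≡ 6.
  x = λ² - 16 - 20 = 36 - 36 ≡ 0; y = λ·(16 - 0) - 21 ≡ 6. → (0, 6)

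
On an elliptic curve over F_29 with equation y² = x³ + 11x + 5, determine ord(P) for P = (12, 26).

11

2P: tangent at (12, 26): λ = (3·12² + 11)/(2·26) ≡ 8/23. 23⁻¹ ≡ 24 (mod 29), so λ ≡ 8·24 ≡ 18.
  x = λ² - 12 - 12 = 324 - 24 ≡ 10; y = λ·(12 - 10) - 26 ≡ 10. → (10, 10)
3P: (10, 10) + (12, 26). λ = (26 - 10)/(12 - 10) ≡ 16/2 mod 29. 2⁻¹ ≡ 15 (mod 29), so λ ≡ 8.
  x = λ² - 10 - 12 = 64 - 22 ≡ 13; y = λ·(10 - 13) - 10 ≡ 24. → (13, 24)
4P: (13, 24) + (12, 26). λ = (26 - 24)/(12 - 13) ≡ 2/28 mod 29. 28⁻¹ ≡ 28 (mod 29), so λ ≡ 27.
  x = λ² - 13 - 12 = 729 - 25 ≡ 8; y = λ·(13 - 8) - 24 ≡ 24. → (8, 24)
5P: (8, 24) + (12, 26). λ = (26 - 24)/(12 - 8) ≡ 2/4 mod 29. 4⁻¹ ≡ 22 (mod 29), so λ ≡ 15.
  x = λ² - 8 - 12 = 225 - 20 ≡ 2; y = λ·(8 - 2) - 24 ≡ 8. → (2, 8)
6P: (2, 8) + (12, 26). λ = (26 - 8)/(12 - 2) ≡ 18/10 mod 29. 10⁻¹ ≡ 3 (mod 29), so λ ≡ 25.
  x = λ² - 2 - 12 = 625 - 14 ≡ 2; y = λ·(2 - 2) - 8 ≡ 21. → (2, 21)
7P: (2, 21) + (12, 26). λ = (26 - 21)/(12 - 2) ≡ 5/10 mod 29. 10⁻¹ ≡ 3 (mod 29), so λ ≡ 15.
  x = λ² - 2 - 12 = 225 - 14 ≡ 8; y = λ·(2 - 8) - 21 ≡ 5. → (8, 5)
8P: (8, 5) + (12, 26). λ = (26 - 5)/(12 - 8) ≡ 21/4 mod 29. 4⁻¹ ≡ 22 (mod 29), so λ ≡ 27.
  x = λ² - 8 - 12 = 729 - 20 ≡ 13; y = λ·(8 - 13) - 5 ≡ 5. → (13, 5)
9P: (13, 5) + (12, 26). λ = (26 - 5)/(12 - 13) ≡ 21/28 mod 29. 28⁻¹ ≡ 28 (mod 29), so λ ≡ 8.
  x = λ² - 13 - 12 = 64 - 25 ≡ 10; y = λ·(13 - 10) - 5 ≡ 19. → (10, 19)
10P: (10, 19) + (12, 26). λ = (26 - 19)/(12 - 10) ≡ 7/2 mod 29. 2⁻¹ ≡ 15 (mod 29) since 2·15 = 30 ≡ 1, so λ ≡ 18.
  x = λ² - 10 - 12 = 324 - 22 ≡ 12; y = λ·(10 - 12) - 19 ≡ 3. → (12, 3)
11P: (12, 3) + (12, 26): same x and y₁ ≡ -y₂, so the sum is O.
11P = O, so the order is 11.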